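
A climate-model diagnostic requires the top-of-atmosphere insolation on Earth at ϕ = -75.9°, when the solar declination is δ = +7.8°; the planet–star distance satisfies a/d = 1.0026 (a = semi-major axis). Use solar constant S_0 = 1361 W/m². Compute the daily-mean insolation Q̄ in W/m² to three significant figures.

cos h₀ = −tan(-75.9°) tan(+7.800°) = 0.5454, h₀ = 0.9940 rad.
Bracket: h₀ sin ϕ sin δ + cos ϕ cos δ sin h₀ = 0.9940×-0.96987×0.13572 + 0.24362×0.99075×0.83821 = -0.130841 + 0.202316 = 0.071475.
Inverse-square distance factor (a/d)² = 1.0026² = 1.005207.
Q̄ = (S_0/π) × 1.005207 × [bracket] = (1361/π) × 1.005207 × 0.071475 = 31.13 W/m².

Q̄ ≈ 31.1 W/m²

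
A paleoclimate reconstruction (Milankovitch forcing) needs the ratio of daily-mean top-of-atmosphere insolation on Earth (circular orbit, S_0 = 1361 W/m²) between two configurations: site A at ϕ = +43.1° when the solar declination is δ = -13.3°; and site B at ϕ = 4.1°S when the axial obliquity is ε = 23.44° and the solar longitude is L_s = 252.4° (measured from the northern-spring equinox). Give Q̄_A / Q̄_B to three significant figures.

— Configuration A (ϕ=+43.1°):
cos h₀ = −tan(+43.1°) tan(-13.300°) = 0.2212, h₀ = 1.3477 rad.
Bracket: h₀ sin ϕ sin δ + cos ϕ cos δ sin h₀ = 1.3477×0.68327×-0.23005 + 0.73016×0.97318×0.97523 = -0.211840 + 0.692976 = 0.481136.
Q̄ = (S_0/π) × [bracket] = (1361/π) × 0.481136 = 208.44 W/m².
— Configuration B (ϕ=-4.1°):
Solar declination: sin δ = sin ε · sin L_s = sin 23.44° × sin 252.4° = -0.37917, so δ = -22.282°.
cos h₀ = −tan(-4.1°) tan(-22.282°) = -0.0294, h₀ = 1.6002 rad.
Bracket: h₀ sin ϕ sin δ + cos ϕ cos δ sin h₀ = 1.6002×-0.07150×-0.37917 + 0.99744×0.92533×0.99957 = 0.043382 + 0.922564 = 0.965946.
Q̄ = (S_0/π) × [bracket] = (1361/π) × 0.965946 = 418.47 W/m².
Ratio Q̄_A / Q̄_B = 208.44 / 418.47 = 0.4981.

Q̄_A / Q̄_B ≈ 0.498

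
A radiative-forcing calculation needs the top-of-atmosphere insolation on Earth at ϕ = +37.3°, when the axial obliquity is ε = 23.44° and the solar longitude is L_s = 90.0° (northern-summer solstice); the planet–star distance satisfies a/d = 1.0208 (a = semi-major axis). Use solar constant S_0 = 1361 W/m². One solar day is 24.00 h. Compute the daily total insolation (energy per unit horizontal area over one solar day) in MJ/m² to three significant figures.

44.8 MJ/m²

Solar declination: sin δ = sin ε · sin L_s = sin 23.44° × sin 90.0° = 0.39779, so δ = +23.440°.
cos h₀ = −tan(+37.3°) tan(+23.440°) = -0.3303, h₀ = 1.9074 rad.
Bracket: h₀ sin ϕ sin δ + cos ϕ cos δ sin h₀ = 1.9074×0.60599×0.39779 + 0.79547×0.91748×0.94388 = 0.459792 + 0.688870 = 1.148662.
Inverse-square distance factor (a/d)² = 1.0208² = 1.042033.
Q̄ = (S_0/π) × 1.042033 × [bracket] = (1361/π) × 1.042033 × 1.148662 = 518.54 W/m².
Daily total = Q̄ × 24.00 h × 3600 s/h = 518.54 × 24.00 × 3600 / 10⁶ = 44.80 MJ/m².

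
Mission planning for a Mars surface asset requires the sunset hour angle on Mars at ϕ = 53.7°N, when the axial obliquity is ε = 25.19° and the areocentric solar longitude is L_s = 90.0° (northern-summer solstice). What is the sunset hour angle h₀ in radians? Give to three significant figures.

sin δ = sin 25.19° × sin 90.0° = 0.42562, so δ = +25.190°.
cos h₀ = −tan ϕ · tan δ = −tan(+53.7°) × tan(+25.190°) = -0.6403, so h₀ = 2.2657 rad = 129.81°.

h₀ = 2.27 rad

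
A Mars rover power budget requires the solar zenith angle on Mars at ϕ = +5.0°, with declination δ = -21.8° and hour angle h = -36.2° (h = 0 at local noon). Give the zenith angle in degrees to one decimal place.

θ_z = 44.4°

cos θ_z = sin ϕ sin δ + cos ϕ cos δ cos h = -0.032367 + 0.746400 = 0.714033.
θ_z = arccos(0.714033) = 44.4°.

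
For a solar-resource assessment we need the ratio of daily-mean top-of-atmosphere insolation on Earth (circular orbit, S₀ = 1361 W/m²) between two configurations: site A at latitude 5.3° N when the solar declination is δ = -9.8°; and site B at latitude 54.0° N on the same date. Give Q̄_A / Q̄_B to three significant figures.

Q̄_A / Q̄_B ≈ 2.52

— Configuration A (φ=+5.3°):
cos H₀ = −tan(+5.3°) tan(-9.800°) = 0.0160, H₀ = 1.5548 rad.
Bracket: H₀ sin φ sin δ + cos φ cos δ sin H₀ = 1.5548×0.09237×-0.17021 + 0.99572×0.98541×0.99987 = -0.024445 + 0.981065 = 0.956620.
Q̄ = (S₀/π) × [bracket] = (1361/π) × 0.956620 = 414.43 W/m².
— Configuration B (φ=+54.0°):
cos H₀ = −tan(+54.0°) tan(-9.800°) = 0.2377, H₀ = 1.3308 rad.
Bracket: H₀ sin φ sin δ + cos φ cos δ sin H₀ = 1.3308×0.80902×-0.17021 + 0.58779×0.98541×0.97133 = -0.183256 + 0.562608 = 0.379352.
Q̄ = (S₀/π) × [bracket] = (1361/π) × 0.379352 = 164.34 W/m².
Ratio Q̄_A / Q̄_B = 414.43 / 164.34 = 2.522.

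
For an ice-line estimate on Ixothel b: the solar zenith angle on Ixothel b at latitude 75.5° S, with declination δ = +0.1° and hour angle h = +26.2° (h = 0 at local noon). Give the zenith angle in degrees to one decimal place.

cos θ_z = sin φ sin δ + cos φ cos δ cos h = -0.001690 + 0.224655 = 0.222965.
θ_z = arccos(0.222965) = 77.1°.

θ_z = 77.1°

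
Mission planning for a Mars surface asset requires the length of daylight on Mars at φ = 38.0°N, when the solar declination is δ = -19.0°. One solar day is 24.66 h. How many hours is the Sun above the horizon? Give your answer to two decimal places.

cos H₀ = −tan φ · tan δ = −tan(+38.0°) × tan(-19.000°) = 0.2690, so H₀ = 1.2984 rad = 74.39°.
Daylight = 2H₀/(2π) × 24.66 h = (1.2984/π) × 24.66 = 10.19 h.

10.19 h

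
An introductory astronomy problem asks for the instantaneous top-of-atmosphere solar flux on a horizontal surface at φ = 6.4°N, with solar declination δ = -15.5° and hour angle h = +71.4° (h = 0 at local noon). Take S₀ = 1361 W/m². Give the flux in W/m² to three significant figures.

375 W/m²

cos θ_z = sin φ sin δ + cos φ cos δ cos h = -0.029789 + 0.305443 = 0.275654.
Flux = S₀ · cos θ_z = 1361 × 0.275654 = 375.2 W/m².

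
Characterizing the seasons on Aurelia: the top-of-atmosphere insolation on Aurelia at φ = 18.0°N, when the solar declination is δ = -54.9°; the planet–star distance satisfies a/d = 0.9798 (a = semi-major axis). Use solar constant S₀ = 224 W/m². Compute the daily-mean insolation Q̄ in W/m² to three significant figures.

cos H₀ = −tan(+18.0°) tan(-54.900°) = 0.4623, H₀ = 1.0902 rad.
Bracket: H₀ sin φ sin δ + cos φ cos δ sin H₀ = 1.0902×0.30902×-0.81815 + 0.95106×0.57501×0.88672 = -0.275630 + 0.484920 = 0.209290.
Inverse-square distance factor (a/d)² = 0.9798² = 0.960008.
Q̄ = (S₀/π) × 0.960008 × [bracket] = (224/π) × 0.960008 × 0.209290 = 14.33 W/m².

Q̄ ≈ 14.3 W/m²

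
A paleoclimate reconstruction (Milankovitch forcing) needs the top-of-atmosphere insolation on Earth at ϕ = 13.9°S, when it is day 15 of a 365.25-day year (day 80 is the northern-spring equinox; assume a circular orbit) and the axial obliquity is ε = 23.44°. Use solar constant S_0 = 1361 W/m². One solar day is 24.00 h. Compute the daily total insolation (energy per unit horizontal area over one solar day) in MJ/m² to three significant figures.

Solar longitude: L_s = 360° × (15 − 80)/365.25 = -64.066°, i.e. -64.066° + 360° = 295.934°.
sin δ = sin 23.44° × sin 295.934° = -0.35773, so δ = -20.961°.
cos h₀ = −tan(-13.9°) tan(-20.961°) = -0.0948, h₀ = 1.6657 rad.
Bracket: h₀ sin ϕ sin δ + cos ϕ cos δ sin h₀ = 1.6657×-0.24023×-0.35773 + 0.97072×0.93383×0.99550 = 0.143146 + 0.902408 = 1.045554.
Q̄ = (S_0/π) × [bracket] = (1361/π) × 1.045554 = 452.95 W/m².
Daily total = Q̄ × 24.00 h × 3600 s/h = 452.95 × 24.00 × 3600 / 10⁶ = 39.13 MJ/m².

39.1 MJ/m²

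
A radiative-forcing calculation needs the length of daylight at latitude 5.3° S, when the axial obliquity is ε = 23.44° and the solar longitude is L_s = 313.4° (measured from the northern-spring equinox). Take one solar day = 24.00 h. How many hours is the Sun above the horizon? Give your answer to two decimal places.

12.21 h

Solar declination: sin δ = sin ε · sin L_s = sin 23.44° × sin 313.4° = -0.28902, so δ = -16.799°.
cos h₀ = −tan ϕ · tan δ = −tan(-5.3°) × tan(-16.799°) = -0.0280, so h₀ = 1.5988 rad = 91.60°.
Daylight = 2h₀/(2π) × 24.00 h = (1.5988/π) × 24.00 = 12.21 h.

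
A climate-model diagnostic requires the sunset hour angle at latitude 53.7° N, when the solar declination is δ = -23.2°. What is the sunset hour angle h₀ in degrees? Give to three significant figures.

h₀ = 54.3°

cos h₀ = −tan ϕ · tan δ = −tan(+53.7°) × tan(-23.200°) = 0.5835, so h₀ = 0.9478 rad = 54.31°.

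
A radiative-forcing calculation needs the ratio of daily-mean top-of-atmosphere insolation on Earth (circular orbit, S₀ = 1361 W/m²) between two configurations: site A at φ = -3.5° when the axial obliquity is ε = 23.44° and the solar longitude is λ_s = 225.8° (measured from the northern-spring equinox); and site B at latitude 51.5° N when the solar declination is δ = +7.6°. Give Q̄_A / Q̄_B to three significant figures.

Q̄_A / Q̄_B ≈ 1.25

— Configuration A (φ=-3.5°):
Solar declination: sin δ = sin ε · sin λ_s = sin 23.44° × sin 225.8° = -0.28518, so δ = -16.570°.
cos H₀ = −tan(-3.5°) tan(-16.570°) = -0.0182, H₀ = 1.5890 rad.
Bracket: H₀ sin φ sin δ + cos φ cos δ sin H₀ = 1.5890×-0.06105×-0.28518 + 0.99813×0.95847×0.99983 = 0.027665 + 0.956515 = 0.984180.
Q̄ = (S₀/π) × [bracket] = (1361/π) × 0.984180 = 426.37 W/m².
— Configuration B (φ=+51.5°):
cos H₀ = −tan(+51.5°) tan(+7.600°) = -0.1677, H₀ = 1.7393 rad.
Bracket: H₀ sin φ sin δ + cos φ cos δ sin H₀ = 1.7393×0.78261×0.13226 + 0.62251×0.99122×0.98583 = 0.180031 + 0.608301 = 0.788332.
Q̄ = (S₀/π) × [bracket] = (1361/π) × 0.788332 = 341.52 W/m².
Ratio Q̄_A / Q̄_B = 426.37 / 341.52 = 1.248.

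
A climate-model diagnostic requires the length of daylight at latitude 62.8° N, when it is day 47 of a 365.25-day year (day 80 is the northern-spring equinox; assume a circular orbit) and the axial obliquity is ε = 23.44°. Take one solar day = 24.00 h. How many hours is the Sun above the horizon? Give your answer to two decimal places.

Solar longitude: L_s = 360° × (47 − 80)/365.25 = -32.526°, i.e. -32.526° + 360° = 327.474°.
sin δ = sin 23.44° × sin 327.474° = -0.21388, so δ = -12.350°.
cos h₀ = −tan ϕ · tan δ = −tan(+62.8°) × tan(-12.350°) = 0.4260, so h₀ = 1.1307 rad = 64.78°.
Daylight = 2h₀/(2π) × 24.00 h = (1.1307/π) × 24.00 = 8.64 h.

8.64 h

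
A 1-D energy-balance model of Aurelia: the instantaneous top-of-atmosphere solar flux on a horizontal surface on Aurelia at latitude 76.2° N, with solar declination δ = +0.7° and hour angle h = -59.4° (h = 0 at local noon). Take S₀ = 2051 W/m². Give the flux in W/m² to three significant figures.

273 W/m²

cos θ_z = sin φ sin δ + cos φ cos δ cos h = 0.011864 + 0.121414 = 0.133278.
Flux = S₀ · cos θ_z = 2051 × 0.133278 = 273.4 W/m².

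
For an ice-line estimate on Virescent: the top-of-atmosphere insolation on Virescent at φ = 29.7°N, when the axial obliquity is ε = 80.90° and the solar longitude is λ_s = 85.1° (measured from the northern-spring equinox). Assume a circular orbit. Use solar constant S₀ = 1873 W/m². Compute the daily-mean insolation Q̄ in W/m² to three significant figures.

Solar declination: sin δ = sin ε · sin λ_s = sin 80.90° × sin 85.1° = 0.98381, so δ = +79.674°.
cos H₀ = −tan(+29.7°) tan(+79.674°) = -3.1307 ≤ −1 ⇒ polar day, H₀ = π.
Bracket: H₀ sin φ sin δ + cos φ cos δ sin H₀ = 3.1416×0.49546×0.98381 + 0.86863×0.17924×0.00000 = 1.531337 + 0.000000 = 1.531337.
Q̄ = (S₀/π) × [bracket] = (1873/π) × 1.531337 = 913.0 W/m².

Q̄ ≈ 913 W/m²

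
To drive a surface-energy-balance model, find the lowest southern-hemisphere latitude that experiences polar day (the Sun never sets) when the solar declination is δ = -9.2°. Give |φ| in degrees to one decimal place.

|φ| = 80.8°

Polar day requires cos H₀ = −tan φ tan δ ≤ −1, i.e. tan φ tan δ ≥ 1.
The boundary is |tan φ| · |tan δ| = 1, so |φ| = 90° − |δ| = 90° − 9.2° = 80.8° in the southern hemisphere.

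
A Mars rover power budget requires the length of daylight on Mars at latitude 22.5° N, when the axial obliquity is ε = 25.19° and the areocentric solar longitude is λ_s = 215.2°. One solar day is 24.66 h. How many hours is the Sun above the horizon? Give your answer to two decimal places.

sin δ = sin 25.19° × sin 215.2° = -0.24534, so δ = -14.202°.
cos H₀ = −tan φ · tan δ = −tan(+22.5°) × tan(-14.202°) = 0.1048, so H₀ = 1.4658 rad = 83.98°.
Daylight = 2H₀/(2π) × 24.66 h = (1.4658/π) × 24.66 = 11.51 h.

11.51 h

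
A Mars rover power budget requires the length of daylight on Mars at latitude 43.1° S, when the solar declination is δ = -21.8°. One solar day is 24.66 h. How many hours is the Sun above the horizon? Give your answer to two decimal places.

15.34 h

cos H₀ = −tan φ · tan δ = −tan(-43.1°) × tan(-21.800°) = -0.3743, so H₀ = 1.9544 rad = 111.98°.
Daylight = 2H₀/(2π) × 24.66 h = (1.9544/π) × 24.66 = 15.34 h.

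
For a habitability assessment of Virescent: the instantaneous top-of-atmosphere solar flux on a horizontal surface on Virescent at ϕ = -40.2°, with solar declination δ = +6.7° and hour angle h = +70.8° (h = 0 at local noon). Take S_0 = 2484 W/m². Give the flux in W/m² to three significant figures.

433 W/m²

cos θ_z = sin ϕ sin δ + cos ϕ cos δ cos h = -0.075306 + 0.249472 = 0.174166.
Flux = S_0 · cos θ_z = 2484 × 0.174166 = 432.6 W/m².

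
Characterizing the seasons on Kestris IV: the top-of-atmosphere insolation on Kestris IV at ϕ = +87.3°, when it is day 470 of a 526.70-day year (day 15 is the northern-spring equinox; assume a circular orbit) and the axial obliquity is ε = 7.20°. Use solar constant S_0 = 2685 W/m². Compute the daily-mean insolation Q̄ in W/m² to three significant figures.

Solar longitude: L_s = 360° × (470 − 15)/526.70 = 310.993°.
sin δ = sin 7.20° × sin 310.993° = -0.09460, so δ = -5.428°.
cos h₀ = −tan(+87.3°) tan(-5.428°) = 2.0150 ≥ 1 ⇒ polar night, h₀ = 0 and Q̄ = 0.

Q̄ ≈ 0.00 W/m²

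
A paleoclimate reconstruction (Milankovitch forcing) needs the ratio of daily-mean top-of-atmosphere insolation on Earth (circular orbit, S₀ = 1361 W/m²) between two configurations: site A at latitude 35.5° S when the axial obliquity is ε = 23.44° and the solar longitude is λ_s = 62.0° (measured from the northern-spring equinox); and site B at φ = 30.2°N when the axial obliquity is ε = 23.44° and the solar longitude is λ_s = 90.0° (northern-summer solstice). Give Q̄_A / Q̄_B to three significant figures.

— Configuration A (φ=-35.5°):
Solar declination: sin δ = sin ε · sin λ_s = sin 23.44° × sin 62.0° = 0.35123, so δ = +20.562°.
cos H₀ = −tan(-35.5°) tan(+20.562°) = 0.2676, H₀ = 1.2999 rad.
Bracket: H₀ sin φ sin δ + cos φ cos δ sin H₀ = 1.2999×-0.58070×0.35123 + 0.81412×0.93629×0.96354 = -0.265127 + 0.734461 = 0.469334.
Q̄ = (S₀/π) × [bracket] = (1361/π) × 0.469334 = 203.32 W/m².
— Configuration B (φ=+30.2°):
Solar declination: sin δ = sin ε · sin λ_s = sin 23.44° × sin 90.0° = 0.39779, so δ = +23.440°.
cos H₀ = −tan(+30.2°) tan(+23.440°) = -0.2523, H₀ = 1.8259 rad.
Bracket: H₀ sin φ sin δ + cos φ cos δ sin H₀ = 1.8259×0.50302×0.39779 + 0.86427×0.91748×0.96764 = 0.365356 + 0.767291 = 1.132647.
Q̄ = (S₀/π) × [bracket] = (1361/π) × 1.132647 = 490.69 W/m².
Ratio Q̄_A / Q̄_B = 203.32 / 490.69 = 0.4144.

Q̄_A / Q̄_B ≈ 0.414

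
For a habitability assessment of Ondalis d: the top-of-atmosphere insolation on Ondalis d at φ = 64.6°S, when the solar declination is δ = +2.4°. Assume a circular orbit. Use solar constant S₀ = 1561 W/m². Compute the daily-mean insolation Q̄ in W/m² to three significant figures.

Q̄ ≈ 184 W/m²

cos H₀ = −tan(-64.6°) tan(+2.400°) = 0.0883, H₀ = 1.4824 rad.
Bracket: H₀ sin φ sin δ + cos φ cos δ sin H₀ = 1.4824×-0.90334×0.04188 + 0.42894×0.99912×0.99610 = -0.056082 + 0.426891 = 0.370809.
Q̄ = (S₀/π) × [bracket] = (1561/π) × 0.370809 = 184.2 W/m².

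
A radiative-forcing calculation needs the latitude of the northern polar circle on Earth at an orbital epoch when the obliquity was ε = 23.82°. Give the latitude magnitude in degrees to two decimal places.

66.18°

The polar circle is the lowest latitude that experiences at least one full rotation of continuous daylight at the northern-summer solstice; it lies at |φ| = 90° − ε = 90° − 23.82° = 66.18°.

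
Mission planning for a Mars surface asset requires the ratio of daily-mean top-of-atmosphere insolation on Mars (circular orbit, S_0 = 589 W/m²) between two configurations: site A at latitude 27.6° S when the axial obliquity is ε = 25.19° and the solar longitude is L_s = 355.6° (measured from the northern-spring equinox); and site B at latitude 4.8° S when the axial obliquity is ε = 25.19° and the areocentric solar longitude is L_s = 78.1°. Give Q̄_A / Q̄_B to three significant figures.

— Configuration A (ϕ=-27.6°):
Solar declination: sin δ = sin ε · sin L_s = sin 25.19° × sin 355.6° = -0.03265, so δ = -1.871°.
cos h₀ = −tan(-27.6°) tan(-1.871°) = -0.0171, h₀ = 1.5879 rad.
Bracket: h₀ sin ϕ sin δ + cos ϕ cos δ sin h₀ = 1.5879×-0.46330×-0.03265 + 0.88620×0.99947×0.99985 = 0.024020 + 0.885597 = 0.909617.
Q̄ = (S_0/π) × [bracket] = (589/π) × 0.909617 = 170.54 W/m².
— Configuration B (ϕ=-4.8°):
sin δ = sin 25.19° × sin 78.1° = 0.41647, so δ = +24.612°.
cos h₀ = −tan(-4.8°) tan(+24.612°) = 0.0385, h₀ = 1.5323 rad.
Bracket: h₀ sin ϕ sin δ + cos ϕ cos δ sin h₀ = 1.5323×-0.08368×0.41647 + 0.99649×0.90915×0.99926 = -0.053401 + 0.905288 = 0.851887.
Q̄ = (S_0/π) × [bracket] = (589/π) × 0.851887 = 159.72 W/m².
Ratio Q̄_A / Q̄_B = 170.54 / 159.72 = 1.068.

Q̄_A / Q̄_B ≈ 1.07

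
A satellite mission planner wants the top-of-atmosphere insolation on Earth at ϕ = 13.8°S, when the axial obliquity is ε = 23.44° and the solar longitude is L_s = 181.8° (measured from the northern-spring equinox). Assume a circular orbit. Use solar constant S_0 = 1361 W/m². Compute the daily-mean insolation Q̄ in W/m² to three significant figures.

Q̄ ≈ 423 W/m²

Solar declination: sin δ = sin ε · sin L_s = sin 23.44° × sin 181.8° = -0.01249, so δ = -0.716°.
cos h₀ = −tan(-13.8°) tan(-0.716°) = -0.0031, h₀ = 1.5739 rad.
Bracket: h₀ sin ϕ sin δ + cos ϕ cos δ sin h₀ = 1.5739×-0.23853×-0.01249 + 0.97113×0.99992×1.00000 = 0.004689 + 0.971052 = 0.975741.
Q̄ = (S_0/π) × [bracket] = (1361/π) × 0.975741 = 422.7 W/m².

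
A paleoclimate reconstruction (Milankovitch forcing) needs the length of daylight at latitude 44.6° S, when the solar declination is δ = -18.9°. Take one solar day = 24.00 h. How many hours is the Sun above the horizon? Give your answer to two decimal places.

14.63 h

cos H₀ = −tan φ · tan δ = −tan(-44.6°) × tan(-18.900°) = -0.3376, so H₀ = 1.9152 rad = 109.73°.
Daylight = 2H₀/(2π) × 24.00 h = (1.9152/π) × 24.00 = 14.63 h.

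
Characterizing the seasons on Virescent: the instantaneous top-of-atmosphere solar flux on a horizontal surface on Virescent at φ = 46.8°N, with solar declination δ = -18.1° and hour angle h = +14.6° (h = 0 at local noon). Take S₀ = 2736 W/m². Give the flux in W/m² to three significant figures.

cos θ_z = sin φ sin δ + cos φ cos δ cos h = -0.226473 + 0.629662 = 0.403189.
Flux = S₀ · cos θ_z = 2736 × 0.403189 = 1103 W/m².

1.10e+03 W/m²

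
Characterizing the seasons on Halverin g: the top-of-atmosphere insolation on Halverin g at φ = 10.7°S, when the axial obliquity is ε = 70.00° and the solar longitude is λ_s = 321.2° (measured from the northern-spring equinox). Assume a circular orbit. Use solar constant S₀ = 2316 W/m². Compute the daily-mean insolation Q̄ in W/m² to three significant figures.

Solar declination: sin δ = sin ε · sin λ_s = sin 70.00° × sin 321.2° = -0.58881, so δ = -36.073°.
cos H₀ = −tan(-10.7°) tan(-36.073°) = -0.1376, H₀ = 1.7089 rad.
Bracket: H₀ sin φ sin δ + cos φ cos δ sin H₀ = 1.7089×-0.18567×-0.58881 + 0.98261×0.80827×0.99048 = 0.186824 + 0.786653 = 0.973477.
Q̄ = (S₀/π) × [bracket] = (2316/π) × 0.973477 = 717.7 W/m².

Q̄ ≈ 718 W/m²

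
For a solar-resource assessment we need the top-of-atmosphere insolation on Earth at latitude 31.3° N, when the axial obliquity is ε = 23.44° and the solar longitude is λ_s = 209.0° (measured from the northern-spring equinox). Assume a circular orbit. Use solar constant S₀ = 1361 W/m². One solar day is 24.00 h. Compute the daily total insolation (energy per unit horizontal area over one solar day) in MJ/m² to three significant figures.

25.7 MJ/m²

Solar declination: sin δ = sin ε · sin λ_s = sin 23.44° × sin 209.0° = -0.19285, so δ = -11.119°.
cos H₀ = −tan(+31.3°) tan(-11.119°) = 0.1195, H₀ = 1.4510 rad.
Bracket: H₀ sin φ sin δ + cos φ cos δ sin H₀ = 1.4510×0.51952×-0.19285 + 0.85446×0.98123×0.99283 = -0.145375 + 0.832410 = 0.687035.
Q̄ = (S₀/π) × [bracket] = (1361/π) × 0.687035 = 297.64 W/m².
Daily total = Q̄ × 24.00 h × 3600 s/h = 297.64 × 24.00 × 3600 / 10⁶ = 25.72 MJ/m².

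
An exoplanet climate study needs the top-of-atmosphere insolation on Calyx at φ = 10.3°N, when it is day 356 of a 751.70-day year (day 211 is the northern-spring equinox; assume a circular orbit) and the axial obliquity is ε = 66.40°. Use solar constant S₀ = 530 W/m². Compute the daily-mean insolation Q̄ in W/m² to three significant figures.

Q̄ ≈ 130 W/m²

Solar longitude: λ_s = 360° × (356 − 211)/751.70 = 69.443°.
sin δ = sin 66.40° × sin 69.443° = 0.85801, so δ = +59.094°.
cos H₀ = −tan(+10.3°) tan(+59.094°) = -0.3036, H₀ = 1.8792 rad.
Bracket: H₀ sin φ sin δ + cos φ cos δ sin H₀ = 1.8792×0.17880×0.85801 + 0.98389×0.51363×0.95281 = 0.288292 + 0.481508 = 0.769800.
Q̄ = (S₀/π) × [bracket] = (530/π) × 0.769800 = 129.9 W/m².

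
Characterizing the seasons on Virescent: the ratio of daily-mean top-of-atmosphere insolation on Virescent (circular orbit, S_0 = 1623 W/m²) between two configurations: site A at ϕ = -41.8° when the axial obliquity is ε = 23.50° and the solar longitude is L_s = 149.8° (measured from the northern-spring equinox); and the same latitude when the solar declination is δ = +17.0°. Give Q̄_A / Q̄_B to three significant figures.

Q̄_A / Q̄_B ≈ 1.23

— Configuration A (ϕ=-41.8°):
Solar declination: sin δ = sin ε · sin L_s = sin 23.50° × sin 149.8° = 0.20058, so δ = +11.571°.
cos h₀ = −tan(-41.8°) tan(+11.571°) = 0.1831, h₀ = 1.3867 rad.
Bracket: h₀ sin ϕ sin δ + cos ϕ cos δ sin h₀ = 1.3867×-0.66653×0.20058 + 0.74548×0.97968×0.98310 = -0.185392 + 0.717989 = 0.532597.
Q̄ = (S_0/π) × [bracket] = (1623/π) × 0.532597 = 275.15 W/m².
— Configuration B (ϕ=-41.8°):
cos h₀ = −tan(-41.8°) tan(+17.000°) = 0.2734, h₀ = 1.2939 rad.
Bracket: h₀ sin ϕ sin δ + cos ϕ cos δ sin h₀ = 1.2939×-0.66653×0.29237 + 0.74548×0.95630×0.96191 = -0.252147 + 0.685748 = 0.433601.
Q̄ = (S_0/π) × [bracket] = (1623/π) × 0.433601 = 224.01 W/m².
Ratio Q̄_A / Q̄_B = 275.15 / 224.01 = 1.228.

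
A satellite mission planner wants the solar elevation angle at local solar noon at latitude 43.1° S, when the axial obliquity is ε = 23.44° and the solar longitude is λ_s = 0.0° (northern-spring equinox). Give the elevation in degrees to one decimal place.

46.9°

Solar declination: sin δ = sin ε · sin λ_s = sin 23.44° × sin 0.0° = 0.00000, so δ = +0.000°.
At local noon the hour angle is zero, so the zenith angle equals |φ − δ| = |-43.1° − (+0.000°)| = 43.100°.
Elevation = 90° − 43.100° = 46.9°.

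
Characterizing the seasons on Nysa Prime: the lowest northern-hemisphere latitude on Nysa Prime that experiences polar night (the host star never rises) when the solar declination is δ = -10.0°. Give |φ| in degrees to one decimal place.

|φ| = 80.0°

Polar night requires cos H₀ = −tan φ tan δ ≥ 1, i.e. tan φ tan δ ≤ −1.
The boundary is |tan φ| · |tan δ| = 1, so |φ| = 90° − |δ| = 90° − 10.0° = 80.0° in the northern hemisphere.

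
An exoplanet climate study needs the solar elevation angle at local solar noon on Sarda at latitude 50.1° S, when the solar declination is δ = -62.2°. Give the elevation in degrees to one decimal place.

77.9°

At local noon the hour angle is zero, so the zenith angle equals |ϕ − δ| = |-50.1° − (-62.200°)| = 12.100°.
Elevation = 90° − 12.100° = 77.9°.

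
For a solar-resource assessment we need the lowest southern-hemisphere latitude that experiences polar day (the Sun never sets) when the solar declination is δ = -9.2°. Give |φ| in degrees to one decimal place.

Polar day requires cos H₀ = −tan φ tan δ ≤ −1, i.e. tan φ tan δ ≥ 1.
The boundary is |tan φ| · |tan δ| = 1, so |φ| = 90° − |δ| = 90° − 9.2° = 80.8° in the southern hemisphere.

|φ| = 80.8°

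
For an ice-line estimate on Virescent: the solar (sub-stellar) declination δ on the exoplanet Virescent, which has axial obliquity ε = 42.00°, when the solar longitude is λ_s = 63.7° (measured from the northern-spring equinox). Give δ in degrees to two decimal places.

sin δ = sin ε · sin λ_s = sin 42.00° × sin 63.7° = 0.599867.
δ = arcsin(0.599867) = +36.86°.

δ = +36.86°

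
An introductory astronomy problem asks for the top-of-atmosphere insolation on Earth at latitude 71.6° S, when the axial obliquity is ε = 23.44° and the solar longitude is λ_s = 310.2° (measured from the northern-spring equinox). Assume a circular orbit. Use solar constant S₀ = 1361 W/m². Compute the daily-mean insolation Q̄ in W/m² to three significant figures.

Q̄ ≈ 393 W/m²

Solar declination: sin δ = sin ε · sin λ_s = sin 23.44° × sin 310.2° = -0.30383, so δ = -17.688°.
cos H₀ = −tan(-71.6°) tan(-17.688°) = -0.9587, H₀ = 2.8531 rad.
Bracket: H₀ sin φ sin δ + cos φ cos δ sin H₀ = 2.8531×-0.94888×-0.30383 + 0.31565×0.95273×0.28454 = 0.822544 + 0.085569 = 0.908113.
Q̄ = (S₀/π) × [bracket] = (1361/π) × 0.908113 = 393.4 W/m².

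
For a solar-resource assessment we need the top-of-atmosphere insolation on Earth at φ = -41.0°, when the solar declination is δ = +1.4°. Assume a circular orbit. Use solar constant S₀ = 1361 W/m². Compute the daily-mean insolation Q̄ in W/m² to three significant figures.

Q̄ ≈ 316 W/m²

cos H₀ = −tan(-41.0°) tan(+1.400°) = 0.0212, H₀ = 1.5495 rad.
Bracket: H₀ sin φ sin δ + cos φ cos δ sin H₀ = 1.5495×-0.65606×0.02443 + 0.75471×0.99970×0.99977 = -0.024835 + 0.754310 = 0.729475.
Q̄ = (S₀/π) × [bracket] = (1361/π) × 0.729475 = 316.0 W/m².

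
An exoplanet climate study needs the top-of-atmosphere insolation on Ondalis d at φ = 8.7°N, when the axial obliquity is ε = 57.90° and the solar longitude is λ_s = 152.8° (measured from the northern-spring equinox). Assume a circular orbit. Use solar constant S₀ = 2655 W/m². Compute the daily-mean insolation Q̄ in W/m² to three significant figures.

Q̄ ≈ 850 W/m²

Solar declination: sin δ = sin ε · sin λ_s = sin 57.90° × sin 152.8° = 0.38722, so δ = +22.781°.
cos H₀ = −tan(+8.7°) tan(+22.781°) = -0.0643, H₀ = 1.6351 rad.
Bracket: H₀ sin φ sin δ + cos φ cos δ sin H₀ = 1.6351×0.15126×0.38722 + 0.98849×0.92199×0.99793 = 0.095769 + 0.909491 = 1.005260.
Q̄ = (S₀/π) × [bracket] = (2655/π) × 1.005260 = 849.6 W/m².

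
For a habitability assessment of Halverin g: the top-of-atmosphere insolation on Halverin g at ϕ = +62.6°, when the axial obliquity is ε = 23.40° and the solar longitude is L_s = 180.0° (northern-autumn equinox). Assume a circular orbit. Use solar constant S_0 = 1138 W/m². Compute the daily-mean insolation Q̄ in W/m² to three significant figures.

Q̄ ≈ 167 W/m²

Solar declination: sin δ = sin ε · sin L_s = sin 23.40° × sin 180.0° = 0.00000, so δ = +0.000°.
cos h₀ = −tan(+62.6°) tan(+0.000°) = -0.0000, h₀ = 1.5708 rad.
Bracket: h₀ sin ϕ sin δ + cos ϕ cos δ sin h₀ = 1.5708×0.88782×0.00000 + 0.46020×1.00000×1.00000 = 0.000000 + 0.460200 = 0.460200.
Q̄ = (S_0/π) × [bracket] = (1138/π) × 0.460200 = 166.7 W/m².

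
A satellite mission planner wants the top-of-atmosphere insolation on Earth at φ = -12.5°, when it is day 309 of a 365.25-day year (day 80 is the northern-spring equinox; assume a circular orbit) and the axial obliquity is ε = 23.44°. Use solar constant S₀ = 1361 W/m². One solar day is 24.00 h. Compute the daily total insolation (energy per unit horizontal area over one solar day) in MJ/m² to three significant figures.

Solar longitude: λ_s = 360° × (309 − 80)/365.25 = 225.708°.
sin δ = sin 23.44° × sin 225.708° = -0.28474, so δ = -16.543°.
cos H₀ = −tan(-12.5°) tan(-16.543°) = -0.0659, H₀ = 1.6367 rad.
Bracket: H₀ sin φ sin δ + cos φ cos δ sin H₀ = 1.6367×-0.21644×-0.28474 + 0.97630×0.95861×0.99783 = 0.100868 + 0.933860 = 1.034728.
Q̄ = (S₀/π) × [bracket] = (1361/π) × 1.034728 = 448.26 W/m².
Daily total = Q̄ × 24.00 h × 3600 s/h = 448.26 × 24.00 × 3600 / 10⁶ = 38.73 MJ/m².

38.7 MJ/m²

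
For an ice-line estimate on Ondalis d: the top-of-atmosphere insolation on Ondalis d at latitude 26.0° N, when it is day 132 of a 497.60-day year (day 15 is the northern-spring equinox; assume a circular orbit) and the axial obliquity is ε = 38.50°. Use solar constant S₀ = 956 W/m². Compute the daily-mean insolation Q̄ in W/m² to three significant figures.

Solar longitude: λ_s = 360° × (132 − 15)/497.60 = 84.646°.
sin δ = sin 38.50° × sin 84.646° = 0.61980, so δ = +38.301°.
cos H₀ = −tan(+26.0°) tan(+38.301°) = -0.3852, H₀ = 1.9662 rad.
Bracket: H₀ sin φ sin δ + cos φ cos δ sin H₀ = 1.9662×0.43837×0.61980 + 0.89879×0.78476×0.92283 = 0.534220 + 0.650904 = 1.185124.
Q̄ = (S₀/π) × [bracket] = (956/π) × 1.185124 = 360.6 W/m².

Q̄ ≈ 361 W/m²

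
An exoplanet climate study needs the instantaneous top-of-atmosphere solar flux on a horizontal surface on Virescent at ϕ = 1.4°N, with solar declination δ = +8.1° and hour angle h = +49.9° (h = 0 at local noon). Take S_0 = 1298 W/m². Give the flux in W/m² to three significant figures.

832 W/m²

cos θ_z = sin ϕ sin δ + cos ϕ cos δ cos h = 0.003443 + 0.637507 = 0.640950.
Flux = S_0 · cos θ_z = 1298 × 0.640950 = 832.0 W/m².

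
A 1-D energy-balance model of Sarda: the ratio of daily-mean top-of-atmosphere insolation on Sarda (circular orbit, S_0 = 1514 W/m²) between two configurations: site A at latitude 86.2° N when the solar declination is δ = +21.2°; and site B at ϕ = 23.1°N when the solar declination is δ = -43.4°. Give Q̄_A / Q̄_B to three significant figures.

Q̄_A / Q̄_B ≈ 3.78

— Configuration A (ϕ=+86.2°):
cos h₀ = −tan(+86.2°) tan(+21.200°) = -5.8397 ≤ −1 ⇒ polar day, h₀ = π.
Bracket: h₀ sin ϕ sin δ + cos ϕ cos δ sin h₀ = 3.1416×0.99780×0.36162 + 0.06627×0.93232×0.00000 = 1.133566 + 0.000000 = 1.133566.
Q̄ = (S_0/π) × [bracket] = (1514/π) × 1.133566 = 546.29 W/m².
— Configuration B (ϕ=+23.1°):
cos h₀ = −tan(+23.1°) tan(-43.400°) = 0.4034, h₀ = 1.1556 rad.
Bracket: h₀ sin ϕ sin δ + cos ϕ cos δ sin h₀ = 1.1556×0.39234×-0.68709 + 0.91982×0.72657×0.91504 = -0.311518 + 0.611534 = 0.300016.
Q̄ = (S_0/π) × [bracket] = (1514/π) × 0.300016 = 144.58 W/m².
Ratio Q̄_A / Q̄_B = 546.29 / 144.58 = 3.778.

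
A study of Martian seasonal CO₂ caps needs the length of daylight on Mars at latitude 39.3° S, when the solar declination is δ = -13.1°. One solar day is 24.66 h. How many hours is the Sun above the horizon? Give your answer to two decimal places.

13.83 h

cos H₀ = −tan φ · tan δ = −tan(-39.3°) × tan(-13.100°) = -0.1905, so H₀ = 1.7624 rad = 100.98°.
Daylight = 2H₀/(2π) × 24.66 h = (1.7624/π) × 24.66 = 13.83 h.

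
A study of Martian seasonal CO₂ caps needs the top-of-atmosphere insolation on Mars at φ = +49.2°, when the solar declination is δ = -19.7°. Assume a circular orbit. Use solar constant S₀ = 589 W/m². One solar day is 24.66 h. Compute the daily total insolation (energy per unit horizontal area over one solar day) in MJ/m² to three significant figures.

4.46 MJ/m²

cos H₀ = −tan(+49.2°) tan(-19.700°) = 0.4148, H₀ = 1.1431 rad.
Bracket: H₀ sin φ sin δ + cos φ cos δ sin H₀ = 1.1431×0.75700×-0.33710 + 0.65342×0.94147×0.90991 = -0.291702 + 0.559754 = 0.268052.
Q̄ = (S₀/π) × [bracket] = (589/π) × 0.268052 = 50.256 W/m².
Daily total = Q̄ × 24.66 h × 3600 s/h = 50.256 × 24.66 × 3600 / 10⁶ = 4.462 MJ/m².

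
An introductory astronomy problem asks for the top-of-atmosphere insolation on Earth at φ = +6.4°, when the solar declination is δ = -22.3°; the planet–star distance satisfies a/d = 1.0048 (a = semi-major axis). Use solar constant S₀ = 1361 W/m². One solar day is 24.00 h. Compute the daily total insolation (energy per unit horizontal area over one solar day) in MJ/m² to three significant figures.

32.3 MJ/m²

cos H₀ = −tan(+6.4°) tan(-22.300°) = 0.0460, H₀ = 1.5248 rad.
Bracket: H₀ sin φ sin δ + cos φ cos δ sin H₀ = 1.5248×0.11147×-0.37946 + 0.99377×0.92521×0.99894 = -0.064497 + 0.918471 = 0.853974.
Inverse-square distance factor (a/d)² = 1.0048² = 1.009623.
Q̄ = (S₀/π) × 1.009623 × [bracket] = (1361/π) × 1.009623 × 0.853974 = 373.52 W/m².
Daily total = Q̄ × 24.00 h × 3600 s/h = 373.52 × 24.00 × 3600 / 10⁶ = 32.27 MJ/m².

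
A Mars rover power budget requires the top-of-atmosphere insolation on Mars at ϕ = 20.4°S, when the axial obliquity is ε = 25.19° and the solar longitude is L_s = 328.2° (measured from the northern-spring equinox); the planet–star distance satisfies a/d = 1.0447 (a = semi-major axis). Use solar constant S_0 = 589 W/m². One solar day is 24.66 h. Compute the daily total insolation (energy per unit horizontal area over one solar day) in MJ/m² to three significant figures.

Solar declination: sin δ = sin ε · sin L_s = sin 25.19° × sin 328.2° = -0.22428, so δ = -12.961°.
cos h₀ = −tan(-20.4°) tan(-12.961°) = -0.0856, h₀ = 1.6565 rad.
Bracket: h₀ sin ϕ sin δ + cos ϕ cos δ sin h₀ = 1.6565×-0.34857×-0.22428 + 0.93728×0.97452×0.99633 = 0.129501 + 0.910046 = 1.039547.
Inverse-square distance factor (a/d)² = 1.0447² = 1.091398.
Q̄ = (S_0/π) × 1.091398 × [bracket] = (589/π) × 1.091398 × 1.039547 = 212.71 W/m².
Daily total = Q̄ × 24.66 h × 3600 s/h = 212.71 × 24.66 × 3600 / 10⁶ = 18.88 MJ/m².

18.9 MJ/m²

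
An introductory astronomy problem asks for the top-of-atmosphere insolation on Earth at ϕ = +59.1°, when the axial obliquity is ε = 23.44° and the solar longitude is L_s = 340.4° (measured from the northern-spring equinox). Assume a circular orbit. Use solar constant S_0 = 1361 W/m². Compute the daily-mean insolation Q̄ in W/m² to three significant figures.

Q̄ ≈ 148 W/m²

Solar declination: sin δ = sin ε · sin L_s = sin 23.44° × sin 340.4° = -0.13344, so δ = -7.668°.
cos h₀ = −tan(+59.1°) tan(-7.668°) = 0.2250, h₀ = 1.3439 rad.
Bracket: h₀ sin ϕ sin δ + cos ϕ cos δ sin h₀ = 1.3439×0.85806×-0.13344 + 0.51354×0.99106×0.97437 = -0.153876 + 0.495905 = 0.342029.
Q̄ = (S_0/π) × [bracket] = (1361/π) × 0.342029 = 148.2 W/m².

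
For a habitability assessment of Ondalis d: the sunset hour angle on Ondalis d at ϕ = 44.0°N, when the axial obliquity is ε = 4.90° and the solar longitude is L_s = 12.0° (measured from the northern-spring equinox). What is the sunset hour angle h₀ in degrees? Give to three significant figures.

h₀ = 91.0°

Solar declination: sin δ = sin ε · sin L_s = sin 4.90° × sin 12.0° = 0.01776, so δ = +1.018°.
cos h₀ = −tan ϕ · tan δ = −tan(+44.0°) × tan(+1.018°) = -0.0172, so h₀ = 1.5879 rad = 90.98°.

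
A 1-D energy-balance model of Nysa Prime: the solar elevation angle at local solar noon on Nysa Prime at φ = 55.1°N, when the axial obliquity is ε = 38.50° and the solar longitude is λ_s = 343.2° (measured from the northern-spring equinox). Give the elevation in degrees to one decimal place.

24.5°

Solar declination: sin δ = sin ε · sin λ_s = sin 38.50° × sin 343.2° = -0.17993, so δ = -10.365°.
At local noon the hour angle is zero, so the zenith angle equals |φ − δ| = |+55.1° − (-10.365°)| = 65.465°.
Elevation = 90° − 65.465° = 24.5°.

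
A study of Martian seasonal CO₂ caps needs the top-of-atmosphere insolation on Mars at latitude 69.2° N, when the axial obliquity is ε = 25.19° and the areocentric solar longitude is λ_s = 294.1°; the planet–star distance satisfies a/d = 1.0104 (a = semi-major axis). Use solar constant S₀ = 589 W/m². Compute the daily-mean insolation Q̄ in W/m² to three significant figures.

Q̄ ≈ 0.00 W/m²

sin δ = sin 25.19° × sin 294.1° = -0.38852, so δ = -22.863°.
cos H₀ = −tan(+69.2°) tan(-22.863°) = 1.1100 ≥ 1 ⇒ polar night, H₀ = 0 and Q̄ = 0.
Inverse-square distance factor (a/d)² = 1.0104² = 1.020908.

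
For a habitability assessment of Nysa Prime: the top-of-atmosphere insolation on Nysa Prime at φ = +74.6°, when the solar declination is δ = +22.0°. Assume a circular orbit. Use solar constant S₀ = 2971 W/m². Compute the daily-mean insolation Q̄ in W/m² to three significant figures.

cos H₀ = −tan(+74.6°) tan(+22.000°) = -1.4668 ≤ −1 ⇒ polar day, H₀ = π.
Bracket: H₀ sin φ sin δ + cos φ cos δ sin H₀ = 3.1416×0.96410×0.37461 + 0.26556×0.92718×0.00000 = 1.134625 + 0.000000 = 1.134625.
Q̄ = (S₀/π) × [bracket] = (2971/π) × 1.134625 = 1073 W/m².

Q̄ ≈ 1.07e+03 W/m²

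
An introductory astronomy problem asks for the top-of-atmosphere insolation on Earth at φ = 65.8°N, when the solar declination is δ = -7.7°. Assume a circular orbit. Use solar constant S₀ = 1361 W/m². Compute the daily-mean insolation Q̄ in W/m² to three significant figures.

cos H₀ = −tan(+65.8°) tan(-7.700°) = 0.3008, H₀ = 1.2652 rad.
Bracket: H₀ sin φ sin δ + cos φ cos δ sin H₀ = 1.2652×0.91212×-0.13399 + 0.40992×0.99098×0.95367 = -0.154626 + 0.387402 = 0.232776.
Q̄ = (S₀/π) × [bracket] = (1361/π) × 0.232776 = 100.8 W/m².

Q̄ ≈ 101 W/m²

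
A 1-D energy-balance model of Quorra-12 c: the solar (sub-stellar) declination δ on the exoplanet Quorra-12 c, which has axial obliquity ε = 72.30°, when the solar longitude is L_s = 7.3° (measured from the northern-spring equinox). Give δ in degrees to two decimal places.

sin δ = sin ε · sin L_s = sin 72.30° × sin 7.3° = 0.121050.
δ = arcsin(0.121050) = +6.95°.

δ = +6.95°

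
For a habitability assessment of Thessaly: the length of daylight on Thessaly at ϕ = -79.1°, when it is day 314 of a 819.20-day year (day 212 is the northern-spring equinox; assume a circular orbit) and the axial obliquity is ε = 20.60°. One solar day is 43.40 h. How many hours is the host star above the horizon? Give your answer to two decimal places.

Solar longitude: L_s = 360° × (314 − 212)/819.20 = 44.824°.
sin δ = sin 20.60° × sin 44.824° = 0.24803, so δ = +14.361°.
cos h₀ = −tan ϕ · tan δ = 1.3295 ≥ 1, so the host star never rises (polar night) and h₀ = 0.
Daylight = 2h₀/(2π) × 43.40 h = (0.0000/π) × 43.40 = 0.00 h.

0.00 h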